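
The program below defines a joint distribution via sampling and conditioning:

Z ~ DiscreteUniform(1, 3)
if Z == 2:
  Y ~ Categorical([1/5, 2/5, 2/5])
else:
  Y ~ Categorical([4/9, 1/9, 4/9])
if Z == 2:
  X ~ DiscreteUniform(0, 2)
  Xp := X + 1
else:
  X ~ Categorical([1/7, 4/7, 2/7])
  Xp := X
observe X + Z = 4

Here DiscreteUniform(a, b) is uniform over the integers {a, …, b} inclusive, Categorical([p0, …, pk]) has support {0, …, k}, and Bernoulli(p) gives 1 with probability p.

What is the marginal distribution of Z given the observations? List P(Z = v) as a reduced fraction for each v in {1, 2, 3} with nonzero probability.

P(Z=2) = 7/19, P(Z=3) = 12/19

Enumerate traces; 6 have nonzero weight after conditioning:
  (Z=2, Y=0, X=2) weight 1/45
  (Z=2, Y=1, X=2) weight 2/45
  (Z=2, Y=2, X=2) weight 2/45
  (Z=3, Y=0, X=1) weight 16/189
  (Z=3, Y=1, X=1) weight 4/189
  (Z=3, Y=2, X=1) weight 16/189
Group by Z:
  weight(Z=2) = 1/9
  weight(Z=3) = 4/21
Total weight = 1/9 + 4/21 = 19/63
P(Z=2 | obs) = 1/9 / 19/63 = 7/19
P(Z=3 | obs) = 4/21 / 19/63 = 12/19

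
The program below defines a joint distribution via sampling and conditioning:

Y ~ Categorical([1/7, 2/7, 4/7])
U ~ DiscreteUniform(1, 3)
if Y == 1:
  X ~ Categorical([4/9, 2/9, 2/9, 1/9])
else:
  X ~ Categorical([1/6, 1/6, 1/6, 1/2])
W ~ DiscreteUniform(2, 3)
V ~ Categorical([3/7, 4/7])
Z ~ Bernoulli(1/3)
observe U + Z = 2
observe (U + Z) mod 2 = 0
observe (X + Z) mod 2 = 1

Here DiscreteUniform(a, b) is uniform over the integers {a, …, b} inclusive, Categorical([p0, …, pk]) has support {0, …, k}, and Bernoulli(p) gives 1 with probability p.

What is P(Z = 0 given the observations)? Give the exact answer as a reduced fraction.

Enumerate traces; 48 have nonzero weight after conditioning:
  (Y=0, U=1, X=0, W=2, V=0, Z=1) weight 1/1764
  (Y=0, U=1, X=0, W=2, V=1, Z=1) weight 1/1323
  (Y=0, U=1, X=0, W=3, V=0, Z=1) weight 1/1764
  (Y=0, U=1, X=0, W=3, V=1, Z=1) weight 1/1323
  (Y=0, U=1, X=2, W=2, V=0, Z=1) weight 1/1764
  (Y=0, U=1, X=2, W=2, V=1, Z=1) weight 1/1323
  (Y=0, U=1, X=2, W=3, V=0, Z=1) weight 1/1764
  (Y=0, U=1, X=2, W=3, V=1, Z=1) weight 1/1323
  (Y=0, U=2, X=1, W=2, V=0, Z=0) weight 1/882
  … 39 more
Group by Z:
  weight(Z=0) = 8/63
  weight(Z=1) = 1/21
Total weight = 8/63 + 1/21 = 11/63
P(Z=0 | obs) = 8/63 / 11/63 = 8/11
P(Z=1 | obs) = 1/21 / 11/63 = 3/11

P(Z = 0 | obs) = 8/11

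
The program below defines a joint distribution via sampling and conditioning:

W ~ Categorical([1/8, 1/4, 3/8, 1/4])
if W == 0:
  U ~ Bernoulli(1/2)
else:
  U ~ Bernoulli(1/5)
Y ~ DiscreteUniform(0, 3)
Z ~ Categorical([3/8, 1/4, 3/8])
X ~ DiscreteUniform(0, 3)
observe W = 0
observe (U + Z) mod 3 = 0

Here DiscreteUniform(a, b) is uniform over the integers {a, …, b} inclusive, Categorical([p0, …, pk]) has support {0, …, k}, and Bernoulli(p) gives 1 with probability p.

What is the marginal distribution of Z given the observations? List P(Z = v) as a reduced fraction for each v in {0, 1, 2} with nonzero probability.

P(Z=0) = 1/2, P(Z=2) = 1/2

Enumerate traces; 32 have nonzero weight after conditioning:
  (W=0, U=0, Y=0, Z=0, X=0) weight 3/2048
  (W=0, U=0, Y=0, Z=0, X=1) weight 3/2048
  (W=0, U=0, Y=0, Z=0, X=2) weight 3/2048
  (W=0, U=0, Y=0, Z=0, X=3) weight 3/2048
  (W=0, U=0, Y=1, Z=0, X=0) weight 3/2048
  (W=0, U=0, Y=1, Z=0, X=1) weight 3/2048
  (W=0, U=0, Y=1, Z=0, X=2) weight 3/2048
  (W=0, U=0, Y=1, Z=0, X=3) weight 3/2048
  (W=0, U=1, Y=0, Z=2, X=0) weight 3/2048
  … 23 more
Group by Z:
  weight(Z=0) = 3/128
  weight(Z=2) = 3/128
Total weight = 3/128 + 3/128 = 3/64
P(Z=0 | obs) = 3/128 / 3/64 = 1/2
P(Z=2 | obs) = 3/128 / 3/64 = 1/2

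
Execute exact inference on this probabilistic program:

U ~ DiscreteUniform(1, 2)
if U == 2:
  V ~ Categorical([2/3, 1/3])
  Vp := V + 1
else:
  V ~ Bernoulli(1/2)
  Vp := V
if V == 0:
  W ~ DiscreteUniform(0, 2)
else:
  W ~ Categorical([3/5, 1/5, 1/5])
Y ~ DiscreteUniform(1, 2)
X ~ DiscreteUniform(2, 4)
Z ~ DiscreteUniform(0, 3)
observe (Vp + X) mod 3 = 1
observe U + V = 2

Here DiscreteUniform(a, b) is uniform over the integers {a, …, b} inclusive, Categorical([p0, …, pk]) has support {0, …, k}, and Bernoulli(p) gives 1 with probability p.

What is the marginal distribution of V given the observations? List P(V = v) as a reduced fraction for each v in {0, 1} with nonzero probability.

P(V=0) = 4/7, P(V=1) = 3/7

Enumerate traces; 48 have nonzero weight after conditioning:
  (U=1, V=1, W=0, Y=1, X=3, Z=0) weight 1/160
  (U=1, V=1, W=0, Y=1, X=3, Z=1) weight 1/160
  (U=1, V=1, W=0, Y=1, X=3, Z=2) weight 1/160
  (U=1, V=1, W=0, Y=1, X=3, Z=3) weight 1/160
  (U=1, V=1, W=0, Y=2, X=3, Z=0) weight 1/160
  (U=1, V=1, W=0, Y=2, X=3, Z=1) weight 1/160
  (U=1, V=1, W=0, Y=2, X=3, Z=2) weight 1/160
  (U=1, V=1, W=0, Y=2, X=3, Z=3) weight 1/160
  (U=2, V=0, W=0, Y=1, X=3, Z=0) weight 1/216
  … 39 more
Group by V:
  weight(V=0) = 1/9
  weight(V=1) = 1/12
Total weight = 1/9 + 1/12 = 7/36
P(V=0 | obs) = 1/9 / 7/36 = 4/7
P(V=1 | obs) = 1/12 / 7/36 = 3/7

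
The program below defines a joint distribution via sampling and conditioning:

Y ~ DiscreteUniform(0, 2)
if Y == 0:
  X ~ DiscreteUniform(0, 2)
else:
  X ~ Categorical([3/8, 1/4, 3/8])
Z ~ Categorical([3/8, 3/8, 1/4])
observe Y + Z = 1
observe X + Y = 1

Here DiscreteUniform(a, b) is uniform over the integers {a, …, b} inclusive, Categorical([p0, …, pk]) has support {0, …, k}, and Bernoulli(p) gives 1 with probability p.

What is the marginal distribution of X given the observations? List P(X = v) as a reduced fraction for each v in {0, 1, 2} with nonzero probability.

Enumerate traces; 2 have nonzero weight after conditioning:
  (Y=0, X=1, Z=1) weight 1/24
  (Y=1, X=0, Z=0) weight 3/64
Group by X:
  weight(X=0) = 3/64
  weight(X=1) = 1/24
Total weight = 3/64 + 1/24 = 17/192
P(X=0 | obs) = 3/64 / 17/192 = 9/17
P(X=1 | obs) = 1/24 / 17/192 = 8/17

P(X=0) = 9/17, P(X=1) = 8/17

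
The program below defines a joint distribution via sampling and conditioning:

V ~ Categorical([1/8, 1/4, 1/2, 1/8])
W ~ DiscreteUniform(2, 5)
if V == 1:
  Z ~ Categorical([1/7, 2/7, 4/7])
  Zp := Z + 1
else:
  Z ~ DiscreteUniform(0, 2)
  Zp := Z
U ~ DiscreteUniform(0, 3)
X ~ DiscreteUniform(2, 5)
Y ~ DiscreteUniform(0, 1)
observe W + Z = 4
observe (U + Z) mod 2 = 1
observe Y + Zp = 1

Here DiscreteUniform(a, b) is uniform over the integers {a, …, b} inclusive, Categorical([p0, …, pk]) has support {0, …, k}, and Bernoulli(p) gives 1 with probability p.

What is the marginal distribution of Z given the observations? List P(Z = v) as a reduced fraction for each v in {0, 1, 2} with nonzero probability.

P(Z=0) = 8/15, P(Z=1) = 7/15

Enumerate traces; 56 have nonzero weight after conditioning:
  (V=0, W=3, Z=1, U=0, X=2, Y=0) weight 1/3072
  (V=0, W=3, Z=1, U=0, X=3, Y=0) weight 1/3072
  (V=0, W=3, Z=1, U=0, X=4, Y=0) weight 1/3072
  (V=0, W=3, Z=1, U=0, X=5, Y=0) weight 1/3072
  (V=0, W=3, Z=1, U=2, X=2, Y=0) weight 1/3072
  (V=0, W=3, Z=1, U=2, X=3, Y=0) weight 1/3072
  (V=0, W=3, Z=1, U=2, X=4, Y=0) weight 1/3072
  (V=0, W=3, Z=1, U=2, X=5, Y=0) weight 1/3072
  (V=0, W=4, Z=0, U=1, X=2, Y=1) weight 1/3072
  … 47 more
Group by Z:
  weight(Z=0) = 1/56
  weight(Z=1) = 1/64
Total weight = 1/56 + 1/64 = 15/448
P(Z=0 | obs) = 1/56 / 15/448 = 8/15
P(Z=1 | obs) = 1/64 / 15/448 = 7/15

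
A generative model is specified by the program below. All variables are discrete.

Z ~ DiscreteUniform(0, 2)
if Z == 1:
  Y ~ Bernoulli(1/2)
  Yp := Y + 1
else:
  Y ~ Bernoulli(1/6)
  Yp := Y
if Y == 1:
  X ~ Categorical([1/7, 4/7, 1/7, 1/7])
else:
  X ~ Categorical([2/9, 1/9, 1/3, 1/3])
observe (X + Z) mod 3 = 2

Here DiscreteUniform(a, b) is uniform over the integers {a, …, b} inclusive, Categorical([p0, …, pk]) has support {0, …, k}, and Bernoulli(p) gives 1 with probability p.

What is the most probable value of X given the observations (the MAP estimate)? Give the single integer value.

argmax_v P(X = v | obs) = 1

Enumerate traces; 8 have nonzero weight after conditioning:
  (Z=0, Y=0, X=2) weight 5/54
  (Z=0, Y=1, X=2) weight 1/126
  (Z=1, Y=0, X=1) weight 1/54
  (Z=1, Y=1, X=1) weight 2/21
  (Z=2, Y=0, X=0) weight 5/81
  (Z=2, Y=0, X=3) weight 5/54
  (Z=2, Y=1, X=0) weight 1/126
  (Z=2, Y=1, X=3) weight 1/126
Group by X:
  weight(X=0) = 79/1134
  weight(X=1) = 43/378
  weight(X=2) = 19/189
  weight(X=3) = 19/189
Total weight = 79/1134 + 43/378 + 19/189 + 19/189 = 218/567
P(X=0 | obs) = 79/1134 / 218/567 = 79/436
P(X=1 | obs) = 43/378 / 218/567 = 129/436
P(X=2 | obs) = 19/189 / 218/567 = 57/218
P(X=3 | obs) = 19/189 / 218/567 = 57/218
argmax = 1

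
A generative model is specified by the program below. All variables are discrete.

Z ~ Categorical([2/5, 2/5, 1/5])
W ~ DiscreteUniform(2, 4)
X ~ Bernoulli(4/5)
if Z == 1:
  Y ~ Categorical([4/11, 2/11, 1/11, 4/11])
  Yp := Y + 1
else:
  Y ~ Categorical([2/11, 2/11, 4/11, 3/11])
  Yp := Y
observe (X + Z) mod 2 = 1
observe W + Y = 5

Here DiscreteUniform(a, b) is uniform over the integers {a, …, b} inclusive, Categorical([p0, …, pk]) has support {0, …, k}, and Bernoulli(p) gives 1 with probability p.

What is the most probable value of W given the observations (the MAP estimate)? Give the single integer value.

argmax_v P(W = v | obs) = 3

Enumerate traces; 9 have nonzero weight after conditioning:
  (Z=0, W=2, X=1, Y=3) weight 8/275
  (Z=0, W=3, X=1, Y=2) weight 32/825
  (Z=0, W=4, X=1, Y=1) weight 16/825
  (Z=1, W=2, X=0, Y=3) weight 8/825
  (Z=1, W=3, X=0, Y=2) weight 2/825
  (Z=1, W=4, X=0, Y=1) weight 4/825
  (Z=2, W=2, X=1, Y=3) weight 4/275
  (Z=2, W=3, X=1, Y=2) weight 16/825
  … 1 more
Group by W:
  weight(W=2) = 4/75
  weight(W=3) = 2/33
  weight(W=4) = 28/825
Total weight = 4/75 + 2/33 + 28/825 = 122/825
P(W=2 | obs) = 4/75 / 122/825 = 22/61
P(W=3 | obs) = 2/33 / 122/825 = 25/61
P(W=4 | obs) = 28/825 / 122/825 = 14/61
argmax = 3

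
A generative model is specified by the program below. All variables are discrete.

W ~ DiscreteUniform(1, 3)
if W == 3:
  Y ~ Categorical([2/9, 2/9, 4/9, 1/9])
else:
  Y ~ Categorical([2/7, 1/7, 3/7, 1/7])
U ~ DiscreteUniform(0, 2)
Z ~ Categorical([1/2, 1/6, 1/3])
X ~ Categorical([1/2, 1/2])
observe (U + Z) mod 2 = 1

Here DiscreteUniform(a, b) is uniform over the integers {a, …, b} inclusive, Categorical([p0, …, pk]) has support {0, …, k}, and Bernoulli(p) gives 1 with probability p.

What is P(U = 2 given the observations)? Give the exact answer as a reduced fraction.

P(U = 2 | obs) = 1/7

Enumerate traces; 96 have nonzero weight after conditioning:
  (W=1, Y=0, U=0, Z=1, X=0) weight 1/378
  (W=1, Y=0, U=0, Z=1, X=1) weight 1/378
  (W=1, Y=0, U=1, Z=0, X=0) weight 1/126
  (W=1, Y=0, U=1, Z=0, X=1) weight 1/126
  (W=1, Y=0, U=1, Z=2, X=0) weight 1/189
  (W=1, Y=0, U=1, Z=2, X=1) weight 1/189
  (W=1, Y=0, U=2, Z=1, X=0) weight 1/378
  (W=1, Y=0, U=2, Z=1, X=1) weight 1/378
  … 88 more
Group by U:
  weight(U=0) = 1/18
  weight(U=1) = 5/18
  weight(U=2) = 1/18
Total weight = 1/18 + 5/18 + 1/18 = 7/18
P(U=0 | obs) = 1/18 / 7/18 = 1/7
P(U=1 | obs) = 5/18 / 7/18 = 5/7
P(U=2 | obs) = 1/18 / 7/18 = 1/7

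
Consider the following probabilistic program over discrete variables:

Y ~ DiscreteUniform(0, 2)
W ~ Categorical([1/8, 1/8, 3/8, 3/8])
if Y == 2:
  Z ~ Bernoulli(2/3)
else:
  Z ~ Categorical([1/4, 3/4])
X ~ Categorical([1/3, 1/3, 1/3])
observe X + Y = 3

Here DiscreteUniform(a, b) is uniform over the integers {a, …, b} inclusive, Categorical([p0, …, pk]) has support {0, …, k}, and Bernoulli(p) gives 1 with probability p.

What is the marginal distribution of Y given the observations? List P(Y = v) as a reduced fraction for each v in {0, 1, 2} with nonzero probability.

P(Y=1) = 1/2, P(Y=2) = 1/2

Enumerate traces; 16 have nonzero weight after conditioning:
  (Y=1, W=0, Z=0, X=2) weight 1/288
  (Y=1, W=0, Z=1, X=2) weight 1/96
  (Y=1, W=1, Z=0, X=2) weight 1/288
  (Y=1, W=1, Z=1, X=2) weight 1/96
  (Y=1, W=2, Z=0, X=2) weight 1/96
  (Y=1, W=2, Z=1, X=2) weight 1/32
  (Y=1, W=3, Z=0, X=2) weight 1/96
  (Y=1, W=3, Z=1, X=2) weight 1/32
  (Y=2, W=0, Z=0, X=1) weight 1/216
  … 7 more
Group by Y:
  weight(Y=1) = 1/9
  weight(Y=2) = 1/9
Total weight = 1/9 + 1/9 = 2/9
P(Y=1 | obs) = 1/9 / 2/9 = 1/2
P(Y=2 | obs) = 1/9 / 2/9 = 1/2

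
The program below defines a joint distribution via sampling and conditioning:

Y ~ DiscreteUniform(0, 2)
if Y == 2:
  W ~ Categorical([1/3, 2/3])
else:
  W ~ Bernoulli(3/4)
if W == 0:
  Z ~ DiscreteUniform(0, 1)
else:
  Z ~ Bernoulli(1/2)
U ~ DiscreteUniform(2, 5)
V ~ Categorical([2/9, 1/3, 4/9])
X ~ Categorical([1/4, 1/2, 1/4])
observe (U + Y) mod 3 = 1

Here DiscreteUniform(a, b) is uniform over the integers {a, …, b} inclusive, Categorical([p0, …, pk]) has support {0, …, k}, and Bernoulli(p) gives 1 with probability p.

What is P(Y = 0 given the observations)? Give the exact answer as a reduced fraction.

P(Y = 0 | obs) = 1/4

Enumerate traces; 144 have nonzero weight after conditioning:
  (Y=0, W=0, Z=0, U=4, V=0, X=0) weight 1/1728
  (Y=0, W=0, Z=0, U=4, V=0, X=1) weight 1/864
  (Y=0, W=0, Z=0, U=4, V=0, X=2) weight 1/1728
  (Y=0, W=0, Z=0, U=4, V=1, X=0) weight 1/1152
  (Y=0, W=0, Z=0, U=4, V=1, X=1) weight 1/576
  (Y=0, W=0, Z=0, U=4, V=1, X=2) weight 1/1152
  (Y=0, W=0, Z=0, U=4, V=2, X=0) weight 1/864
  (Y=0, W=0, Z=0, U=4, V=2, X=1) weight 1/432
  (Y=1, W=0, Z=0, U=3, V=0, X=0) weight 1/1728
  (Y=2, W=0, Z=0, U=2, V=0, X=0) weight 1/1296
  … 134 more
Group by Y:
  weight(Y=0) = 1/12
  weight(Y=1) = 1/12
  weight(Y=2) = 1/6
Total weight = 1/12 + 1/12 + 1/6 = 1/3
P(Y=0 | obs) = 1/12 / 1/3 = 1/4
P(Y=1 | obs) = 1/12 / 1/3 = 1/4
P(Y=2 | obs) = 1/6 / 1/3 = 1/2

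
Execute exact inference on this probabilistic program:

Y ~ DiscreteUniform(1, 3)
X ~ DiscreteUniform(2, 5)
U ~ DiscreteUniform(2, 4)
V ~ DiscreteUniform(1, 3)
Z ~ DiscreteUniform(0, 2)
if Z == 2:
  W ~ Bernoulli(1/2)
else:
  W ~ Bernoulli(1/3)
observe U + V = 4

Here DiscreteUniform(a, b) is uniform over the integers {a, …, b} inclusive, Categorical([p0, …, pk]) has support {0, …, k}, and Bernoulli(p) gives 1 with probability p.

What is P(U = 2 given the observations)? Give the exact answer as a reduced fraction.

Enumerate traces; 144 have nonzero weight after conditioning:
  (Y=1, X=2, U=2, V=2, Z=0, W=0) weight 1/486
  (Y=1, X=2, U=2, V=2, Z=0, W=1) weight 1/972
  (Y=1, X=2, U=2, V=2, Z=1, W=0) weight 1/486
  (Y=1, X=2, U=2, V=2, Z=1, W=1) weight 1/972
  (Y=1, X=2, U=2, V=2, Z=2, W=0) weight 1/648
  (Y=1, X=2, U=2, V=2, Z=2, W=1) weight 1/648
  (Y=1, X=2, U=3, V=1, Z=0, W=0) weight 1/486
  (Y=1, X=2, U=3, V=1, Z=0, W=1) weight 1/972
  … 136 more
Group by U:
  weight(U=2) = 1/9
  weight(U=3) = 1/9
Total weight = 1/9 + 1/9 = 2/9
P(U=2 | obs) = 1/9 / 2/9 = 1/2
P(U=3 | obs) = 1/9 / 2/9 = 1/2

P(U = 2 | obs) = 1/2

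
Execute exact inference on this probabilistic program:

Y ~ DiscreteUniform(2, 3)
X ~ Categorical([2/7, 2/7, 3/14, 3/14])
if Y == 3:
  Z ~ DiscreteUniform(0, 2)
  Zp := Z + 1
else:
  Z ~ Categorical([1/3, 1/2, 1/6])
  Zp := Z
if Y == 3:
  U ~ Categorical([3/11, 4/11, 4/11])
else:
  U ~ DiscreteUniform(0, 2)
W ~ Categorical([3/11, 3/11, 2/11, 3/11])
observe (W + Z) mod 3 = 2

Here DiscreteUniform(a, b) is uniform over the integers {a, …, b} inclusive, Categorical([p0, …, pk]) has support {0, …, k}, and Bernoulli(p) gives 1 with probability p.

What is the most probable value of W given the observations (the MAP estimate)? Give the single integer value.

Enumerate traces; 96 have nonzero weight after conditioning:
  (Y=2, X=0, Z=0, U=0, W=2) weight 2/693
  (Y=2, X=0, Z=0, U=1, W=2) weight 2/693
  (Y=2, X=0, Z=0, U=2, W=2) weight 2/693
  (Y=2, X=0, Z=1, U=0, W=1) weight 1/154
  (Y=2, X=0, Z=1, U=1, W=1) weight 1/154
  (Y=2, X=0, Z=1, U=2, W=1) weight 1/154
  (Y=2, X=0, Z=2, U=0, W=0) weight 1/462
  (Y=2, X=0, Z=2, U=0, W=3) weight 1/462
  … 88 more
Group by W:
  weight(W=0) = 3/44
  weight(W=1) = 5/44
  weight(W=2) = 2/33
  weight(W=3) = 3/44
Total weight = 3/44 + 5/44 + 2/33 + 3/44 = 41/132
P(W=0 | obs) = 3/44 / 41/132 = 9/41
P(W=1 | obs) = 5/44 / 41/132 = 15/41
P(W=2 | obs) = 2/33 / 41/132 = 8/41
P(W=3 | obs) = 3/44 / 41/132 = 9/41
argmax = 1

argmax_v P(W = v | obs) = 1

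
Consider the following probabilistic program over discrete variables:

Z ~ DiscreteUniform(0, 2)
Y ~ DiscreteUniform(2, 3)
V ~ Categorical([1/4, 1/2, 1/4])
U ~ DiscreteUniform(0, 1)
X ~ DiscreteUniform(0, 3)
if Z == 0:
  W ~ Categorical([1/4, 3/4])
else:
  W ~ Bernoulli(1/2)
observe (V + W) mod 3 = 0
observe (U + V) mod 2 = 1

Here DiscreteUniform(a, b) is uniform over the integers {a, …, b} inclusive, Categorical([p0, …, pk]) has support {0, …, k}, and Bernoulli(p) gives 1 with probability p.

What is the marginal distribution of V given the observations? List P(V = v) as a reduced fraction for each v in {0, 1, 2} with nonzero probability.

Enumerate traces; 48 have nonzero weight after conditioning:
  (Z=0, Y=2, V=0, U=1, X=0, W=0) weight 1/768
  (Z=0, Y=2, V=0, U=1, X=1, W=0) weight 1/768
  (Z=0, Y=2, V=0, U=1, X=2, W=0) weight 1/768
  (Z=0, Y=2, V=0, U=1, X=3, W=0) weight 1/768
  (Z=0, Y=2, V=2, U=1, X=0, W=1) weight 1/256
  (Z=0, Y=2, V=2, U=1, X=1, W=1) weight 1/256
  (Z=0, Y=2, V=2, U=1, X=2, W=1) weight 1/256
  (Z=0, Y=2, V=2, U=1, X=3, W=1) weight 1/256
  … 40 more
Group by V:
  weight(V=0) = 5/96
  weight(V=2) = 7/96
Total weight = 5/96 + 7/96 = 1/8
P(V=0 | obs) = 5/96 / 1/8 = 5/12
P(V=2 | obs) = 7/96 / 1/8 = 7/12

P(V=0) = 5/12, P(V=2) = 7/12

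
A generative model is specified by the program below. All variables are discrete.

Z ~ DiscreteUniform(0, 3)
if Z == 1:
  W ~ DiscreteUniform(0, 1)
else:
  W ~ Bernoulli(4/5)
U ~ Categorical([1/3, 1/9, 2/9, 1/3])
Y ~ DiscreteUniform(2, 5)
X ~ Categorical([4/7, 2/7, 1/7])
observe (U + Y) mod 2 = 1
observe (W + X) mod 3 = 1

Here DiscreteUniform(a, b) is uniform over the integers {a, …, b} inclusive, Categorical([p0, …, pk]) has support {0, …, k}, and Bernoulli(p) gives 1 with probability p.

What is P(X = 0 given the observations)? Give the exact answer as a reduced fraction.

P(X = 0 | obs) = 58/69

Enumerate traces; 64 have nonzero weight after conditioning:
  (Z=0, W=0, U=0, Y=3, X=1) weight 1/840
  (Z=0, W=0, U=0, Y=5, X=1) weight 1/840
  (Z=0, W=0, U=1, Y=2, X=1) weight 1/2520
  (Z=0, W=0, U=1, Y=4, X=1) weight 1/2520
  (Z=0, W=0, U=2, Y=3, X=1) weight 1/1260
  (Z=0, W=0, U=2, Y=5, X=1) weight 1/1260
  (Z=0, W=0, U=3, Y=2, X=1) weight 1/840
  (Z=0, W=0, U=3, Y=4, X=1) weight 1/840
  (Z=0, W=1, U=0, Y=3, X=0) weight 1/105
  … 55 more
Group by X:
  weight(X=0) = 29/140
  weight(X=1) = 11/280
Total weight = 29/140 + 11/280 = 69/280
P(X=0 | obs) = 29/140 / 69/280 = 58/69
P(X=1 | obs) = 11/280 / 69/280 = 11/69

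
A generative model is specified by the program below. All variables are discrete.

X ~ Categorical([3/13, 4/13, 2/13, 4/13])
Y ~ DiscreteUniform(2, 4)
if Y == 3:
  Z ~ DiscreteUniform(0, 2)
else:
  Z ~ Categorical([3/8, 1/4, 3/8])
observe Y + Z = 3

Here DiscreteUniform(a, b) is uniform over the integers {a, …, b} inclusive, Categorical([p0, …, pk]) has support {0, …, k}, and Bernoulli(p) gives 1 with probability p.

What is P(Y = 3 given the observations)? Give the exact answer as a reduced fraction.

P(Y = 3 | obs) = 4/7

Enumerate traces; 8 have nonzero weight after conditioning:
  (X=0, Y=2, Z=1) weight 1/52
  (X=0, Y=3, Z=0) weight 1/39
  (X=1, Y=2, Z=1) weight 1/39
  (X=1, Y=3, Z=0) weight 4/117
  (X=2, Y=2, Z=1) weight 1/78
  (X=2, Y=3, Z=0) weight 2/117
  (X=3, Y=2, Z=1) weight 1/39
  (X=3, Y=3, Z=0) weight 4/117
Group by Y:
  weight(Y=2) = 1/12
  weight(Y=3) = 1/9
Total weight = 1/12 + 1/9 = 7/36
P(Y=2 | obs) = 1/12 / 7/36 = 3/7
P(Y=3 | obs) = 1/9 / 7/36 = 4/7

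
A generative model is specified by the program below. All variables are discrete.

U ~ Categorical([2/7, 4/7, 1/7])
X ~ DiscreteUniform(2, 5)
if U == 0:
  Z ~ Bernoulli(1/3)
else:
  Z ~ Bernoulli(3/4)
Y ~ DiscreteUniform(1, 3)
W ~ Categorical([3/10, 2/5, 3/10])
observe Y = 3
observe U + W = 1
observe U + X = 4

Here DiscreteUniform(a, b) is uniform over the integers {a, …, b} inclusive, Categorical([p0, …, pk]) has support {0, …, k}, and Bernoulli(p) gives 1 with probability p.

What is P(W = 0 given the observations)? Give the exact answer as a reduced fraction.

Enumerate traces; 4 have nonzero weight after conditioning:
  (U=0, X=4, Z=0, Y=3, W=1) weight 2/315
  (U=0, X=4, Z=1, Y=3, W=1) weight 1/315
  (U=1, X=3, Z=0, Y=3, W=0) weight 1/280
  (U=1, X=3, Z=1, Y=3, W=0) weight 3/280
Group by W:
  weight(W=0) = 1/70
  weight(W=1) = 1/105
Total weight = 1/70 + 1/105 = 1/42
P(W=0 | obs) = 1/70 / 1/42 = 3/5
P(W=1 | obs) = 1/105 / 1/42 = 2/5

P(W = 0 | obs) = 3/5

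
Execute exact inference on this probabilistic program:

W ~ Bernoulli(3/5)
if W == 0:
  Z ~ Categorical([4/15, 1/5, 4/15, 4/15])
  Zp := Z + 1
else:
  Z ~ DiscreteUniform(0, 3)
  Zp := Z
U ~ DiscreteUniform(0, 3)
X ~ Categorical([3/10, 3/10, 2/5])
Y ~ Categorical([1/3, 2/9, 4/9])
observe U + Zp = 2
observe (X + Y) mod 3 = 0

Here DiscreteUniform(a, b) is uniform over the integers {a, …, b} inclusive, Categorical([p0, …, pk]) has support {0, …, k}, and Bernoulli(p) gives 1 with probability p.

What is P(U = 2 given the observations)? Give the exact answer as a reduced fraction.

Enumerate traces; 15 have nonzero weight after conditioning:
  (W=0, Z=0, U=1, X=0, Y=0) weight 1/375
  (W=0, Z=0, U=1, X=1, Y=2) weight 4/1125
  (W=0, Z=0, U=1, X=2, Y=1) weight 8/3375
  (W=0, Z=1, U=0, X=0, Y=0) weight 1/500
  (W=0, Z=1, U=0, X=1, Y=2) weight 1/375
  (W=0, Z=1, U=0, X=2, Y=1) weight 2/1125
  (W=1, Z=0, U=2, X=0, Y=0) weight 3/800
  (W=1, Z=0, U=2, X=1, Y=2) weight 1/200
  … 7 more
Group by U:
  weight(U=0) = 667/36000
  weight(U=1) = 2233/108000
  weight(U=2) = 29/2400
Total weight = 667/36000 + 2233/108000 + 29/2400 = 5539/108000
P(U=0 | obs) = 667/36000 / 5539/108000 = 69/191
P(U=1 | obs) = 2233/108000 / 5539/108000 = 77/191
P(U=2 | obs) = 29/2400 / 5539/108000 = 45/191

P(U = 2 | obs) = 45/191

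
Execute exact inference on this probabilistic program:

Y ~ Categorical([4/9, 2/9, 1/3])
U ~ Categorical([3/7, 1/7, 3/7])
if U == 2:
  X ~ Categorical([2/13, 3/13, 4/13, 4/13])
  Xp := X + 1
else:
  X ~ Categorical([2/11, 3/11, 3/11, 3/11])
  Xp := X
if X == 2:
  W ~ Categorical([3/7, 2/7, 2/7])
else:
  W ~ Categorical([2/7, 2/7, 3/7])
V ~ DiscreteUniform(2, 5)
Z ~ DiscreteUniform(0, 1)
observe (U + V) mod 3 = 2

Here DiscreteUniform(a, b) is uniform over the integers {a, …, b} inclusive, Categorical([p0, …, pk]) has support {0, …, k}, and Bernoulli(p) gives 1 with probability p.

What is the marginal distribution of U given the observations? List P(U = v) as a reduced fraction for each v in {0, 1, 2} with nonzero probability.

P(U=0) = 3/5, P(U=1) = 1/10, P(U=2) = 3/10

Enumerate traces; 288 have nonzero weight after conditioning:
  (Y=0, U=0, X=0, W=0, V=2, Z=0) weight 2/1617
  (Y=0, U=0, X=0, W=0, V=2, Z=1) weight 2/1617
  (Y=0, U=0, X=0, W=0, V=5, Z=0) weight 2/1617
  (Y=0, U=0, X=0, W=0, V=5, Z=1) weight 2/1617
  (Y=0, U=0, X=0, W=1, V=2, Z=0) weight 2/1617
  (Y=0, U=0, X=0, W=1, V=2, Z=1) weight 2/1617
  (Y=0, U=0, X=0, W=1, V=5, Z=0) weight 2/1617
  (Y=0, U=0, X=0, W=1, V=5, Z=1) weight 2/1617
  (Y=0, U=1, X=0, W=0, V=4, Z=0) weight 2/4851
  (Y=0, U=2, X=0, W=0, V=3, Z=0) weight 2/1911
  … 278 more
Group by U:
  weight(U=0) = 3/14
  weight(U=1) = 1/28
  weight(U=2) = 3/28
Total weight = 3/14 + 1/28 + 3/28 = 5/14
P(U=0 | obs) = 3/14 / 5/14 = 3/5
P(U=1 | obs) = 1/28 / 5/14 = 1/10
P(U=2 | obs) = 3/28 / 5/14 = 3/10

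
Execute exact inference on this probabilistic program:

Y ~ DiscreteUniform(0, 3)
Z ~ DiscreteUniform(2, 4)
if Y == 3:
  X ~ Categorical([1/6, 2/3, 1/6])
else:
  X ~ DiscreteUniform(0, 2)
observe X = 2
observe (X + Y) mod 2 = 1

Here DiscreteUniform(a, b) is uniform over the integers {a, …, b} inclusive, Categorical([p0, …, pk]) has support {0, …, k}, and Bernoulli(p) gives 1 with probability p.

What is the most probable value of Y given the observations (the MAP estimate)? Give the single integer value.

argmax_v P(Y = v | obs) = 1

Enumerate traces; 6 have nonzero weight after conditioning:
  (Y=1, Z=2, X=2) weight 1/36
  (Y=1, Z=3, X=2) weight 1/36
  (Y=1, Z=4, X=2) weight 1/36
  (Y=3, Z=2, X=2) weight 1/72
  (Y=3, Z=3, X=2) weight 1/72
  (Y=3, Z=4, X=2) weight 1/72
Group by Y:
  weight(Y=1) = 1/12
  weight(Y=3) = 1/24
Total weight = 1/12 + 1/24 = 1/8
P(Y=1 | obs) = 1/12 / 1/8 = 2/3
P(Y=3 | obs) = 1/24 / 1/8 = 1/3
argmax = 1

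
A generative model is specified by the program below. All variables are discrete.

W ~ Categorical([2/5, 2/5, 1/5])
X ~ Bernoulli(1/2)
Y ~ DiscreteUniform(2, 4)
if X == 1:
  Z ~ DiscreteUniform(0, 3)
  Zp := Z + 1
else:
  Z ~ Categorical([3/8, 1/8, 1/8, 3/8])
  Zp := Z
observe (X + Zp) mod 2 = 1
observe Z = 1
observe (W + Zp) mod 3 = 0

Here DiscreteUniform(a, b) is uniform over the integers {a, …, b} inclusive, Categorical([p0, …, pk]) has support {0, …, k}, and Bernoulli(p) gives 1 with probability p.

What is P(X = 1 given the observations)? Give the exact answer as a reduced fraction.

P(X = 1 | obs) = 4/5

Enumerate traces; 6 have nonzero weight after conditioning:
  (W=1, X=1, Y=2, Z=1) weight 1/60
  (W=1, X=1, Y=3, Z=1) weight 1/60
  (W=1, X=1, Y=4, Z=1) weight 1/60
  (W=2, X=0, Y=2, Z=1) weight 1/240
  (W=2, X=0, Y=3, Z=1) weight 1/240
  (W=2, X=0, Y=4, Z=1) weight 1/240
Group by X:
  weight(X=0) = 1/80
  weight(X=1) = 1/20
Total weight = 1/80 + 1/20 = 1/16
P(X=0 | obs) = 1/80 / 1/16 = 1/5
P(X=1 | obs) = 1/20 / 1/16 = 4/5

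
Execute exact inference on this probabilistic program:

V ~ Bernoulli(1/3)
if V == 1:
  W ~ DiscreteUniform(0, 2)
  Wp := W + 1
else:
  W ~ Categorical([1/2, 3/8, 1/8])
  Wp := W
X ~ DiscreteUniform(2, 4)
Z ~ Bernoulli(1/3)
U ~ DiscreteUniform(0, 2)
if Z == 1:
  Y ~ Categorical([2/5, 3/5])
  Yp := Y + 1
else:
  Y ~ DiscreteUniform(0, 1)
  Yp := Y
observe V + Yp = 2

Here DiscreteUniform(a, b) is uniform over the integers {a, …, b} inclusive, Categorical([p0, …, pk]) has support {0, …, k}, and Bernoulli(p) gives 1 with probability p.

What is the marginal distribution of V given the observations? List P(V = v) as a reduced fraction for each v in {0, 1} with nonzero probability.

Enumerate traces; 81 have nonzero weight after conditioning:
  (V=0, W=0, X=2, Z=1, U=0, Y=1) weight 1/135
  (V=0, W=0, X=2, Z=1, U=1, Y=1) weight 1/135
  (V=0, W=0, X=2, Z=1, U=2, Y=1) weight 1/135
  (V=0, W=0, X=3, Z=1, U=0, Y=1) weight 1/135
  (V=0, W=0, X=3, Z=1, U=1, Y=1) weight 1/135
  (V=0, W=0, X=3, Z=1, U=2, Y=1) weight 1/135
  (V=0, W=0, X=4, Z=1, U=0, Y=1) weight 1/135
  (V=0, W=0, X=4, Z=1, U=1, Y=1) weight 1/135
  (V=1, W=0, X=2, Z=0, U=0, Y=1) weight 1/243
  … 72 more
Group by V:
  weight(V=0) = 2/15
  weight(V=1) = 7/45
Total weight = 2/15 + 7/45 = 13/45
P(V=0 | obs) = 2/15 / 13/45 = 6/13
P(V=1 | obs) = 7/45 / 13/45 = 7/13

P(V=0) = 6/13, P(V=1) = 7/13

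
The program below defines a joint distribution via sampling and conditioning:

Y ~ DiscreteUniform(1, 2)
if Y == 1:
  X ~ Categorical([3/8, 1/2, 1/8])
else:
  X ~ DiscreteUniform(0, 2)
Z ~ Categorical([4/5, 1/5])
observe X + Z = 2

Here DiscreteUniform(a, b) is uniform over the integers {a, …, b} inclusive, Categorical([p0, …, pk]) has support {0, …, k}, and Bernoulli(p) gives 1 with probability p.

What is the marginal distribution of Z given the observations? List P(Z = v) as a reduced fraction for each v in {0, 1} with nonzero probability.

Enumerate traces; 4 have nonzero weight after conditioning:
  (Y=1, X=1, Z=1) weight 1/20
  (Y=1, X=2, Z=0) weight 1/20
  (Y=2, X=1, Z=1) weight 1/30
  (Y=2, X=2, Z=0) weight 2/15
Group by Z:
  weight(Z=0) = 11/60
  weight(Z=1) = 1/12
Total weight = 11/60 + 1/12 = 4/15
P(Z=0 | obs) = 11/60 / 4/15 = 11/16
P(Z=1 | obs) = 1/12 / 4/15 = 5/16

P(Z=0) = 11/16, P(Z=1) = 5/16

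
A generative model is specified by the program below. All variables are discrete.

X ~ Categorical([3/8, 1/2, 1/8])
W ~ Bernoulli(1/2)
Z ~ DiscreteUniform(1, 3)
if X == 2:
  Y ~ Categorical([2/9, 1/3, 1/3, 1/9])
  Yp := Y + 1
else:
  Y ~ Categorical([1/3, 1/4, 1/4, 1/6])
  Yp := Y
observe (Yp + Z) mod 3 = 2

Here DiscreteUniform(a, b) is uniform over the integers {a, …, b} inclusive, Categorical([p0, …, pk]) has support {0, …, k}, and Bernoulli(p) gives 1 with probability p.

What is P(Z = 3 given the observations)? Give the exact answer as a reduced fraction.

P(Z = 3 | obs) = 25/96

Enumerate traces; 24 have nonzero weight after conditioning:
  (X=0, W=0, Z=1, Y=1) weight 1/64
  (X=0, W=0, Z=2, Y=0) weight 1/48
  (X=0, W=0, Z=2, Y=3) weight 1/96
  (X=0, W=0, Z=3, Y=2) weight 1/64
  (X=0, W=1, Z=1, Y=1) weight 1/64
  (X=0, W=1, Z=2, Y=0) weight 1/48
  (X=0, W=1, Z=2, Y=3) weight 1/96
  (X=0, W=1, Z=3, Y=2) weight 1/64
  … 16 more
Group by Z:
  weight(Z=1) = 25/288
  weight(Z=2) = 23/144
  weight(Z=3) = 25/288
Total weight = 25/288 + 23/144 + 25/288 = 1/3
P(Z=1 | obs) = 25/288 / 1/3 = 25/96
P(Z=2 | obs) = 23/144 / 1/3 = 23/48
P(Z=3 | obs) = 25/288 / 1/3 = 25/96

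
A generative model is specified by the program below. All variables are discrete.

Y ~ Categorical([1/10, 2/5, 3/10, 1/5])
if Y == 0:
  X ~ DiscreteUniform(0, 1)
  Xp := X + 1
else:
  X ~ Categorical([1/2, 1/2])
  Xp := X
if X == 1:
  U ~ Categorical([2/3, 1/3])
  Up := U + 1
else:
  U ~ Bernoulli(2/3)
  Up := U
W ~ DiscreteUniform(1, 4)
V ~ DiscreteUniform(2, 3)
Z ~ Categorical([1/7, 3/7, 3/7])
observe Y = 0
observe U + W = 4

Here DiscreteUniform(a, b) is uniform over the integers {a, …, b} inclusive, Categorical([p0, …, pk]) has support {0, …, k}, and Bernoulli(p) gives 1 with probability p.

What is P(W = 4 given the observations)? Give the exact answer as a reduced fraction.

Enumerate traces; 24 have nonzero weight after conditioning:
  (Y=0, X=0, U=0, W=4, V=2, Z=0) weight 1/3360
  (Y=0, X=0, U=0, W=4, V=2, Z=1) weight 1/1120
  (Y=0, X=0, U=0, W=4, V=2, Z=2) weight 1/1120
  (Y=0, X=0, U=0, W=4, V=3, Z=0) weight 1/3360
  (Y=0, X=0, U=0, W=4, V=3, Z=1) weight 1/1120
  (Y=0, X=0, U=0, W=4, V=3, Z=2) weight 1/1120
  (Y=0, X=0, U=1, W=3, V=2, Z=0) weight 1/1680
  (Y=0, X=0, U=1, W=3, V=2, Z=1) weight 1/560
  … 16 more
Group by W:
  weight(W=3) = 1/80
  weight(W=4) = 1/80
Total weight = 1/80 + 1/80 = 1/40
P(W=3 | obs) = 1/80 / 1/40 = 1/2
P(W=4 | obs) = 1/80 / 1/40 = 1/2

P(W = 4 | obs) = 1/2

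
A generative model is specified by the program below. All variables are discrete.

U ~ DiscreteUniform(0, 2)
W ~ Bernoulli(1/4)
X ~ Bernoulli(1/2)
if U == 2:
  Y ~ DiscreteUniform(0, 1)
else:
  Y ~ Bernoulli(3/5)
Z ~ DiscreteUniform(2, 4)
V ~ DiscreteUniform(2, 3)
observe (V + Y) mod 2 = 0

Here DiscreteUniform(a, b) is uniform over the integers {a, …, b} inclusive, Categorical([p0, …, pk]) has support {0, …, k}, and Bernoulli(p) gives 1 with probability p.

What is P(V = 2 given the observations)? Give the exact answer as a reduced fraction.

P(V = 2 | obs) = 13/30

Enumerate traces; 72 have nonzero weight after conditioning:
  (U=0, W=0, X=0, Y=0, Z=2, V=2) weight 1/120
  (U=0, W=0, X=0, Y=0, Z=3, V=2) weight 1/120
  (U=0, W=0, X=0, Y=0, Z=4, V=2) weight 1/120
  (U=0, W=0, X=0, Y=1, Z=2, V=3) weight 1/80
  (U=0, W=0, X=0, Y=1, Z=3, V=3) weight 1/80
  (U=0, W=0, X=0, Y=1, Z=4, V=3) weight 1/80
  (U=0, W=0, X=1, Y=0, Z=2, V=2) weight 1/120
  (U=0, W=0, X=1, Y=0, Z=3, V=2) weight 1/120
  … 64 more
Group by V:
  weight(V=2) = 13/60
  weight(V=3) = 17/60
Total weight = 13/60 + 17/60 = 1/2
P(V=2 | obs) = 13/60 / 1/2 = 13/30
P(V=3 | obs) = 17/60 / 1/2 = 17/30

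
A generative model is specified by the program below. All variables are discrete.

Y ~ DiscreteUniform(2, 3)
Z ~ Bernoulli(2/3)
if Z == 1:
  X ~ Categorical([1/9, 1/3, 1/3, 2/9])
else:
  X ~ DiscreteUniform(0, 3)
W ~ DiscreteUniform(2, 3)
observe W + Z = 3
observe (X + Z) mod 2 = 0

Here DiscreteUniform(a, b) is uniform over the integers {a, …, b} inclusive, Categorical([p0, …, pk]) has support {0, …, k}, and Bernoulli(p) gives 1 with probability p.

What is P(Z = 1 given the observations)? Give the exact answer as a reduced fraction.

P(Z = 1 | obs) = 20/29

Enumerate traces; 8 have nonzero weight after conditioning:
  (Y=2, Z=0, X=0, W=3) weight 1/48
  (Y=2, Z=0, X=2, W=3) weight 1/48
  (Y=2, Z=1, X=1, W=2) weight 1/18
  (Y=2, Z=1, X=3, W=2) weight 1/27
  (Y=3, Z=0, X=0, W=3) weight 1/48
  (Y=3, Z=0, X=2, W=3) weight 1/48
  (Y=3, Z=1, X=1, W=2) weight 1/18
  (Y=3, Z=1, X=3, W=2) weight 1/27
Group by Z:
  weight(Z=0) = 1/12
  weight(Z=1) = 5/27
Total weight = 1/12 + 5/27 = 29/108
P(Z=0 | obs) = 1/12 / 29/108 = 9/29
P(Z=1 | obs) = 5/27 / 29/108 = 20/29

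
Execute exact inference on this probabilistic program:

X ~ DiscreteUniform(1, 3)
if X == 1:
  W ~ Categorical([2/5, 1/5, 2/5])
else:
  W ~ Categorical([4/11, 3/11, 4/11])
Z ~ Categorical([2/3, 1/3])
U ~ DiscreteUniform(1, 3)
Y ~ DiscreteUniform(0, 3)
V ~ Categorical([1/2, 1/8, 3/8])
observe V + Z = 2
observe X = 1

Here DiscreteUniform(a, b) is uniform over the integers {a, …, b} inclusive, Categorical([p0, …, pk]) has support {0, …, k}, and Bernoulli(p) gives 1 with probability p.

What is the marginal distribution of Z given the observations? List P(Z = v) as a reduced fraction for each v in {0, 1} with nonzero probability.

Enumerate traces; 72 have nonzero weight after conditioning:
  (X=1, W=0, Z=0, U=1, Y=0, V=2) weight 1/360
  (X=1, W=0, Z=0, U=1, Y=1, V=2) weight 1/360
  (X=1, W=0, Z=0, U=1, Y=2, V=2) weight 1/360
  (X=1, W=0, Z=0, U=1, Y=3, V=2) weight 1/360
  (X=1, W=0, Z=0, U=2, Y=0, V=2) weight 1/360
  (X=1, W=0, Z=0, U=2, Y=1, V=2) weight 1/360
  (X=1, W=0, Z=0, U=2, Y=2, V=2) weight 1/360
  (X=1, W=0, Z=0, U=2, Y=3, V=2) weight 1/360
  (X=1, W=0, Z=1, U=1, Y=0, V=1) weight 1/2160
  … 63 more
Group by Z:
  weight(Z=0) = 1/12
  weight(Z=1) = 1/72
Total weight = 1/12 + 1/72 = 7/72
P(Z=0 | obs) = 1/12 / 7/72 = 6/7
P(Z=1 | obs) = 1/72 / 7/72 = 1/7

P(Z=0) = 6/7, P(Z=1) = 1/7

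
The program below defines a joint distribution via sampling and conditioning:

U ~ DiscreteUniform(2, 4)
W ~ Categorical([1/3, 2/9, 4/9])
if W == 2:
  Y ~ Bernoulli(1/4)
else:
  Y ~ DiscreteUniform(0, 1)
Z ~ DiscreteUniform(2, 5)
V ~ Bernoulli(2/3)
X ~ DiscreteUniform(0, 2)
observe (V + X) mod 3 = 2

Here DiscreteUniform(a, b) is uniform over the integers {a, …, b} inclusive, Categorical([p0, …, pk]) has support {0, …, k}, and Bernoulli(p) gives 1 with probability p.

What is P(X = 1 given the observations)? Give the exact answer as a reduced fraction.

P(X = 1 | obs) = 2/3

Enumerate traces; 144 have nonzero weight after conditioning:
  (U=2, W=0, Y=0, Z=2, V=0, X=2) weight 1/648
  (U=2, W=0, Y=0, Z=2, V=1, X=1) weight 1/324
  (U=2, W=0, Y=0, Z=3, V=0, X=2) weight 1/648
  (U=2, W=0, Y=0, Z=3, V=1, X=1) weight 1/324
  (U=2, W=0, Y=0, Z=4, V=0, X=2) weight 1/648
  (U=2, W=0, Y=0, Z=4, V=1, X=1) weight 1/324
  (U=2, W=0, Y=0, Z=5, V=0, X=2) weight 1/648
  (U=2, W=0, Y=0, Z=5, V=1, X=1) weight 1/324
  … 136 more
Group by X:
  weight(X=1) = 2/9
  weight(X=2) = 1/9
Total weight = 2/9 + 1/9 = 1/3
P(X=1 | obs) = 2/9 / 1/3 = 2/3
P(X=2 | obs) = 1/9 / 1/3 = 1/3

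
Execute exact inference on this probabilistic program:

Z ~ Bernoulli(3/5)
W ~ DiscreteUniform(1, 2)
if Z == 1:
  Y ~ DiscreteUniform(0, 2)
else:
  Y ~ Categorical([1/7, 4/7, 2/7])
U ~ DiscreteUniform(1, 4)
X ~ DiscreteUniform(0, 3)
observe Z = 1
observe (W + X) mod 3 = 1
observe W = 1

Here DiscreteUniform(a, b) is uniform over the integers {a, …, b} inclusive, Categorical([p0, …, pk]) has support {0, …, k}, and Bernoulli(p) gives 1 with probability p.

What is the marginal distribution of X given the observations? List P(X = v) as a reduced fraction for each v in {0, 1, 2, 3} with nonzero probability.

P(X=0) = 1/2, P(X=3) = 1/2

Enumerate traces; 24 have nonzero weight after conditioning:
  (Z=1, W=1, Y=0, U=1, X=0) weight 1/160
  (Z=1, W=1, Y=0, U=1, X=3) weight 1/160
  (Z=1, W=1, Y=0, U=2, X=0) weight 1/160
  (Z=1, W=1, Y=0, U=2, X=3) weight 1/160
  (Z=1, W=1, Y=0, U=3, X=0) weight 1/160
  (Z=1, W=1, Y=0, U=3, X=3) weight 1/160
  (Z=1, W=1, Y=0, U=4, X=0) weight 1/160
  (Z=1, W=1, Y=0, U=4, X=3) weight 1/160
  … 16 more
Group by X:
  weight(X=0) = 3/40
  weight(X=3) = 3/40
Total weight = 3/40 + 3/40 = 3/20
P(X=0 | obs) = 3/40 / 3/20 = 1/2
P(X=3 | obs) = 3/40 / 3/20 = 1/2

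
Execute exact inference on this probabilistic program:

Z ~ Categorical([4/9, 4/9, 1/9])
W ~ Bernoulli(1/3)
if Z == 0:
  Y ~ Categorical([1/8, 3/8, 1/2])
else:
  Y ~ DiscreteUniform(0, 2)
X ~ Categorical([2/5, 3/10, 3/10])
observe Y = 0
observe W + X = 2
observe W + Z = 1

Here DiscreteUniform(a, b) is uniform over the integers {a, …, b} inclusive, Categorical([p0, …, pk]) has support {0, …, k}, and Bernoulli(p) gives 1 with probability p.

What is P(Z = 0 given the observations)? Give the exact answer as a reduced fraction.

P(Z = 0 | obs) = 3/19

Enumerate traces; 2 have nonzero weight after conditioning:
  (Z=0, W=1, Y=0, X=1) weight 1/180
  (Z=1, W=0, Y=0, X=2) weight 4/135
Group by Z:
  weight(Z=0) = 1/180
  weight(Z=1) = 4/135
Total weight = 1/180 + 4/135 = 19/540
P(Z=0 | obs) = 1/180 / 19/540 = 3/19
P(Z=1 | obs) = 4/135 / 19/540 = 16/19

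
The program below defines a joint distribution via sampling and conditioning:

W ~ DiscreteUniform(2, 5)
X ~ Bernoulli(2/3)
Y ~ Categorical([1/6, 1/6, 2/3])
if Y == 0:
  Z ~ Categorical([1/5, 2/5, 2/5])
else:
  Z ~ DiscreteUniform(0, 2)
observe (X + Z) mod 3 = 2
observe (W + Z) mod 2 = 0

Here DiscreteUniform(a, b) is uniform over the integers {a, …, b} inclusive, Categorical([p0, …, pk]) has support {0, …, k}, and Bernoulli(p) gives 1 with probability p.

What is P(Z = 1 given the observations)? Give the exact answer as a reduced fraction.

Enumerate traces; 12 have nonzero weight after conditioning:
  (W=2, X=0, Y=0, Z=2) weight 1/180
  (W=2, X=0, Y=1, Z=2) weight 1/216
  (W=2, X=0, Y=2, Z=2) weight 1/54
  (W=3, X=1, Y=0, Z=1) weight 1/90
  (W=3, X=1, Y=1, Z=1) weight 1/108
  (W=3, X=1, Y=2, Z=1) weight 1/27
  (W=4, X=0, Y=0, Z=2) weight 1/180
  (W=4, X=0, Y=1, Z=2) weight 1/216
  … 4 more
Group by Z:
  weight(Z=1) = 31/270
  weight(Z=2) = 31/540
Total weight = 31/270 + 31/540 = 31/180
P(Z=1 | obs) = 31/270 / 31/180 = 2/3
P(Z=2 | obs) = 31/540 / 31/180 = 1/3

P(Z = 1 | obs) = 2/3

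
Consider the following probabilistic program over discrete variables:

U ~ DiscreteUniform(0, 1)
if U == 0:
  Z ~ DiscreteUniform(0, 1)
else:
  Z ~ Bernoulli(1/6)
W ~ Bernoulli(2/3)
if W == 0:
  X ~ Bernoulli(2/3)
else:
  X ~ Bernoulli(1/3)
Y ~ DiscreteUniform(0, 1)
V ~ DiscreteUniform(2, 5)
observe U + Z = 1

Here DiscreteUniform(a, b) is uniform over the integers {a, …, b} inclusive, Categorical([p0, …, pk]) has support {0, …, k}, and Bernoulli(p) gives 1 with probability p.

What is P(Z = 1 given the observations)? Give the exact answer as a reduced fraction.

P(Z = 1 | obs) = 3/8

Enumerate traces; 64 have nonzero weight after conditioning:
  (U=0, Z=1, W=0, X=0, Y=0, V=2) weight 1/288
  (U=0, Z=1, W=0, X=0, Y=0, V=3) weight 1/288
  (U=0, Z=1, W=0, X=0, Y=0, V=4) weight 1/288
  (U=0, Z=1, W=0, X=0, Y=0, V=5) weight 1/288
  (U=0, Z=1, W=0, X=0, Y=1, V=2) weight 1/288
  (U=0, Z=1, W=0, X=0, Y=1, V=3) weight 1/288
  (U=0, Z=1, W=0, X=0, Y=1, V=4) weight 1/288
  (U=0, Z=1, W=0, X=0, Y=1, V=5) weight 1/288
  (U=1, Z=0, W=0, X=0, Y=0, V=2) weight 5/864
  … 55 more
Group by Z:
  weight(Z=0) = 5/12
  weight(Z=1) = 1/4
Total weight = 5/12 + 1/4 = 2/3
P(Z=0 | obs) = 5/12 / 2/3 = 5/8
P(Z=1 | obs) = 1/4 / 2/3 = 3/8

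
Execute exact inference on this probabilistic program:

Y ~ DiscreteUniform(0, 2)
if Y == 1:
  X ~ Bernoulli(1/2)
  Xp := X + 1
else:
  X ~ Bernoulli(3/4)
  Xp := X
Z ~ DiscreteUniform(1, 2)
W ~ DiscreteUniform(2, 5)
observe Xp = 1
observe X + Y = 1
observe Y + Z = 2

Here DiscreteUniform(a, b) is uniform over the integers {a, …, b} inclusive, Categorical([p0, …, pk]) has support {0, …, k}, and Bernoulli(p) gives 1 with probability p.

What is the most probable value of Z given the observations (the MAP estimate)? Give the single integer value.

Enumerate traces; 8 have nonzero weight after conditioning:
  (Y=0, X=1, Z=2, W=2) weight 1/32
  (Y=0, X=1, Z=2, W=3) weight 1/32
  (Y=0, X=1, Z=2, W=4) weight 1/32
  (Y=0, X=1, Z=2, W=5) weight 1/32
  (Y=1, X=0, Z=1, W=2) weight 1/48
  (Y=1, X=0, Z=1, W=3) weight 1/48
  (Y=1, X=0, Z=1, W=4) weight 1/48
  (Y=1, X=0, Z=1, W=5) weight 1/48
Group by Z:
  weight(Z=1) = 1/12
  weight(Z=2) = 1/8
Total weight = 1/12 + 1/8 = 5/24
P(Z=1 | obs) = 1/12 / 5/24 = 2/5
P(Z=2 | obs) = 1/8 / 5/24 = 3/5
argmax = 2

argmax_v P(Z = v | obs) = 2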